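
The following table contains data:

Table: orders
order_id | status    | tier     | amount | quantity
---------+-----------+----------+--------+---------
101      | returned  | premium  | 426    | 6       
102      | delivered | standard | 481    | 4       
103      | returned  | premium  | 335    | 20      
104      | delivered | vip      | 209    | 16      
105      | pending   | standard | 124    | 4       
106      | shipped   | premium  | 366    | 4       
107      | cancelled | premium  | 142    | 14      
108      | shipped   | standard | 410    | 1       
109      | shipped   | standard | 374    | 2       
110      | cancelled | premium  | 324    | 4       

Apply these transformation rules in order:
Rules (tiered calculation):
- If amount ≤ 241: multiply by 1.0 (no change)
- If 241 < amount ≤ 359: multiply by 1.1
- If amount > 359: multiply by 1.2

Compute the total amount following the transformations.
3668.3

Step 1: Tier 1 (amount ≤ 241): 3 records, sum = 475 × 1.0 = 475.0
Step 2: Tier 2 (241 < amount ≤ 359): 2 records, sum = 659 × 1.1 = 724.9
Step 3: Tier 3 (amount > 359): 5 records, sum = 2057 × 1.2 = 2468.4
Step 4: Final sum = 475.0 + 724.9 + 2468.4 = 3668.3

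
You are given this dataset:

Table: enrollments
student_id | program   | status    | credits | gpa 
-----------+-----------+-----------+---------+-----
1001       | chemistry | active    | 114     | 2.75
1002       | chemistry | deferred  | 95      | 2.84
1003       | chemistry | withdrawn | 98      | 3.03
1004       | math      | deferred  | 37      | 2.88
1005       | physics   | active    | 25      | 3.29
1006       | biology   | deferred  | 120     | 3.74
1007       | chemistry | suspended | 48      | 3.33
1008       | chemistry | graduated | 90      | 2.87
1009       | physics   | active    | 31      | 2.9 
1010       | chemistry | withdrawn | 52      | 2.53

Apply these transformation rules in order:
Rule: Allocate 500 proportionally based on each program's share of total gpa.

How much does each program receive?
biology: 62.0, chemistry: 287.63, math: 47.75, physics: 102.62

Step 1: Calculate total gpa = 30.16
Step 2: Calculate each program's proportion:
  biology: 3.74/30.16 = 12.40% → 62.0
  chemistry: 17.35/30.16 = 57.53% → 287.63
  math: 2.88/30.16 = 9.55% → 47.75
  physics: 6.19/30.16 = 20.52% → 102.62
Step 3: Verify: sum of allocations ≈ 500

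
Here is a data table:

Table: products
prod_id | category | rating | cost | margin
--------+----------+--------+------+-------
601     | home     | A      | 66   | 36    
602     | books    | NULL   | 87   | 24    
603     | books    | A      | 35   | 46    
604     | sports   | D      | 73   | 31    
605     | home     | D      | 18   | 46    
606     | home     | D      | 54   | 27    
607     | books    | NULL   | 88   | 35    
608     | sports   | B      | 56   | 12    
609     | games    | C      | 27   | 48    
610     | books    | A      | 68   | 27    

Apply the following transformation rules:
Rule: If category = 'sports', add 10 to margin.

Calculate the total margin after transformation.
352

Step 1: Count records where category = 'sports': 2
Step 2: Total bonus added: 2 × 10 = 20
Step 3: Original sum of margin: 332
Step 4: Final sum = 332 + 20 = 352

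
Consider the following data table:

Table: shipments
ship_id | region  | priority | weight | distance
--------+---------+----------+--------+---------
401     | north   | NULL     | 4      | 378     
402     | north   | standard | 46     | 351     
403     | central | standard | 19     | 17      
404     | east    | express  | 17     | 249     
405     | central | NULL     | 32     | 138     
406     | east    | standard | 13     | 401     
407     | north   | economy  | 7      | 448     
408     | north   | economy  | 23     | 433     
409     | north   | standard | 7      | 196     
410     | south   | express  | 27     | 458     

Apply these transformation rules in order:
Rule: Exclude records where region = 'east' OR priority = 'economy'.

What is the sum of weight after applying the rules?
135

Step 1: Find records where region = 'east' OR priority = 'economy'
Step 2: 4 records match, summing to 60
Step 3: Original sum: 195
Step 4: Remaining sum = 195 - 60 = 135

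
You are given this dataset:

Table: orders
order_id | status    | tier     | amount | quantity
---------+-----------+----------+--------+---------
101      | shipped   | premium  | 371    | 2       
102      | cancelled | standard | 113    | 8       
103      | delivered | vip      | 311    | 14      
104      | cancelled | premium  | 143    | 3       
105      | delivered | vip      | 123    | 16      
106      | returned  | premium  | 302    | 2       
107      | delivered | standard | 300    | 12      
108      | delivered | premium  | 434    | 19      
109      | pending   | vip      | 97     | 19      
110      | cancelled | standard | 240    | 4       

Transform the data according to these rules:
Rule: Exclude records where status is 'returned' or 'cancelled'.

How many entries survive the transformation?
6

Step 1: Count records to exclude
  - 1 (returned) + 3 (cancelled) = 4 records
Step 2: Total records: 10
Step 3: Remaining = 10 - 4 = 6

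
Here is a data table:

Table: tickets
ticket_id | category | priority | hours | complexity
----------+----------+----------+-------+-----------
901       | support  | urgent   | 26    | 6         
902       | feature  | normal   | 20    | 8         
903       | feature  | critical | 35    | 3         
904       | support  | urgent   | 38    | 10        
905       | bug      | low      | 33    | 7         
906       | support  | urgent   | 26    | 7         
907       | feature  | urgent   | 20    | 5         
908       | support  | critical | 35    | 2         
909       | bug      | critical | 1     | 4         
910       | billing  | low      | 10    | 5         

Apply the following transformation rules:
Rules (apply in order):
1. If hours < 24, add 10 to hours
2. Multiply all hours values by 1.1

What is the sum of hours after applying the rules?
312.4

Step 1: Apply Rule 1 - Add 10 to records with hours < 24
  - 4 records affected: 51 + (4 × 10) = 91
  - Unaffected records: 193
  - Sum after Rule 1: 284
Step 2: Apply Rule 2 - Multiply all by 1.1
  - 284 × 1.1 = 312.4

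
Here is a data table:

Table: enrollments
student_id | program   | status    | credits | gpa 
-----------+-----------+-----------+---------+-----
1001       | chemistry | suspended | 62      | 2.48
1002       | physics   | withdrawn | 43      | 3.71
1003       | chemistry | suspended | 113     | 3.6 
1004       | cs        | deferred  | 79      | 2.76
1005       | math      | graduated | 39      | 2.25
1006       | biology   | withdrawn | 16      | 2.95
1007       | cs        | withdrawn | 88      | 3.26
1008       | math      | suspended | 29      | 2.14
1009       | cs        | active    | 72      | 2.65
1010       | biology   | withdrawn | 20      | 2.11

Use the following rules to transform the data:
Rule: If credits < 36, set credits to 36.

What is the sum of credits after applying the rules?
604

Step 1: 3 records have credits < 36
Step 2: These records originally summed to 65
Step 3: After setting to minimum: 3 × 36 = 108
Step 4: Unaffected records sum: 496
Step 5: Final sum = 108 + 496 = 604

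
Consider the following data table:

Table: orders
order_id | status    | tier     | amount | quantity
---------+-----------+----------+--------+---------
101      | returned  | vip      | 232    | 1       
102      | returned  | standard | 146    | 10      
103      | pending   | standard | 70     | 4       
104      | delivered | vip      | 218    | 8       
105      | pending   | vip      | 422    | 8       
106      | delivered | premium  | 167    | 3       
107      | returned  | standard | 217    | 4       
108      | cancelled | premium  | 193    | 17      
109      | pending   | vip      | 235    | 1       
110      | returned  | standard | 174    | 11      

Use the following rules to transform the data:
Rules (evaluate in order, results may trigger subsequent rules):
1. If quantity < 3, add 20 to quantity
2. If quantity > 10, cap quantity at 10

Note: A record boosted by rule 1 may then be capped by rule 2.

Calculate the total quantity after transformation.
77

Step 1: Apply rule 1 to records with quantity < 3
  - 2 records get bonus of 20
  - Of these, 2 records then exceed 10 and get capped
Step 2: Apply rule 2 to records with quantity > 10
  - 2 records (original) are capped
Step 3: Calculate final sum = 77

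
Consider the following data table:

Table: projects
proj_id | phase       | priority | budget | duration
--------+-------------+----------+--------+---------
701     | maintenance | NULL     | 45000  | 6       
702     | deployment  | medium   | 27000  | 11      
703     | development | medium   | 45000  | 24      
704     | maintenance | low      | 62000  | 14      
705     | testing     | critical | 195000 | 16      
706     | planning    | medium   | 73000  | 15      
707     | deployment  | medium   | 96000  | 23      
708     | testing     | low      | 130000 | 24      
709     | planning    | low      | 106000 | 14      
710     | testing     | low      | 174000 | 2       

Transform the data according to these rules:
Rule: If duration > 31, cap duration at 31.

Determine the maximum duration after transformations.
24

Step 1: Original maximum duration = 24
Step 2: Check cap of 31 against maximum
Step 3: No records exceed the cap (max 24 <= cap 31), so no capping applies
Step 4: Maximum after transformation = 24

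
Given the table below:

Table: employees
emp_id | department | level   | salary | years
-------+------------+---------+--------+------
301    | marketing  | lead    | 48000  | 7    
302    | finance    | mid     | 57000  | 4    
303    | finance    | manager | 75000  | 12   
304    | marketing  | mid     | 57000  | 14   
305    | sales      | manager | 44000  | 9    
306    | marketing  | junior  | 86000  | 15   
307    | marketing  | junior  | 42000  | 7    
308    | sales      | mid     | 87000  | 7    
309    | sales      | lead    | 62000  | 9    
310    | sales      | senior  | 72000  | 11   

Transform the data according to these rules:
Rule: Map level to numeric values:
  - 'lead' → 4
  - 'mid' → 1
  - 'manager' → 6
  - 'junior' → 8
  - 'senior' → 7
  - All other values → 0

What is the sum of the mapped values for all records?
46

Step 1: Apply mapping to each record
Step 2: Count by status:
  'lead': 2 records × 4 = 8
  'mid': 3 records × 1 = 3
  'manager': 2 records × 6 = 12
  'junior': 2 records × 8 = 16
  'senior': 1 records × 7 = 7
Step 3: Sum all mapped values = 46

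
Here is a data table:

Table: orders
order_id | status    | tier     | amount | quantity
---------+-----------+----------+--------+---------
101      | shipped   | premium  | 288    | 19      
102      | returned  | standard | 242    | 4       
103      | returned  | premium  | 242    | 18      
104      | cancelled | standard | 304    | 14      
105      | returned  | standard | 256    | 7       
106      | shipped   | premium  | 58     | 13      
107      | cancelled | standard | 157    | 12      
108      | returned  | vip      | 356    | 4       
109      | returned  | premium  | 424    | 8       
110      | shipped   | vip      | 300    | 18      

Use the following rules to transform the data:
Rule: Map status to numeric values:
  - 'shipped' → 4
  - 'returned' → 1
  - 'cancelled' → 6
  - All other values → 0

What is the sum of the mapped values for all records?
29

Step 1: Apply mapping to each record
Step 2: Count by status:
  'shipped': 3 records × 4 = 12
  'returned': 5 records × 1 = 5
  'cancelled': 2 records × 6 = 12
Step 3: Sum all mapped values = 29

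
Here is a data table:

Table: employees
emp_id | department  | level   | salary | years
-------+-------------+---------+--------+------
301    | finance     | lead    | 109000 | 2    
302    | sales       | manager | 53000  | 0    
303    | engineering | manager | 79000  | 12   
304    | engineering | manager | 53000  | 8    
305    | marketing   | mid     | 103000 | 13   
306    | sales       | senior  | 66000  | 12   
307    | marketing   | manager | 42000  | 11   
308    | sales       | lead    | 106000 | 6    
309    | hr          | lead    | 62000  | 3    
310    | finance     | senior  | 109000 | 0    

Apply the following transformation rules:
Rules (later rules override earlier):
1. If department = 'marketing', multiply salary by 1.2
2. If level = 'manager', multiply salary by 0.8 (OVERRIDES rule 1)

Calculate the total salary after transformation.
757200.0

Step 1: Rule 2 takes priority for records with level = 'manager'
  - 4 records: 227000 × 0.8 = 181600.0
Step 2: Rule 1 applies to remaining records with department = 'marketing'
  - 1 records: 103000 × 1.2 = 123600.0
Step 3: Other records unchanged: 452000
Step 4: Final sum = 181600.0 + 123600.0 + 452000 = 757200.0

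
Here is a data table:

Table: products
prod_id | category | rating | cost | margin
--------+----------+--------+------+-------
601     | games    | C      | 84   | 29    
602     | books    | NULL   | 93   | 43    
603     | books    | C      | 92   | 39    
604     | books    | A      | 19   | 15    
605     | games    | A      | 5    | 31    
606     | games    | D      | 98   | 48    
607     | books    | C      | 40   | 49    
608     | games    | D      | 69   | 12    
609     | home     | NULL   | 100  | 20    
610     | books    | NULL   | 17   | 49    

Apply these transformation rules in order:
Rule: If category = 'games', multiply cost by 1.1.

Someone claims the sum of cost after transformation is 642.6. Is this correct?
Yes, the result is correct.

Step 1: Calculate the correct sum after transformation
Step 2: Apply multiplier 1.1 to records where category = 'games'
Step 3: Correct result = 642.6
Step 4: Claimed result = 642.6
Step 5: 642.6 = 642.6 ✓
Conclusion: The claimed result is correct.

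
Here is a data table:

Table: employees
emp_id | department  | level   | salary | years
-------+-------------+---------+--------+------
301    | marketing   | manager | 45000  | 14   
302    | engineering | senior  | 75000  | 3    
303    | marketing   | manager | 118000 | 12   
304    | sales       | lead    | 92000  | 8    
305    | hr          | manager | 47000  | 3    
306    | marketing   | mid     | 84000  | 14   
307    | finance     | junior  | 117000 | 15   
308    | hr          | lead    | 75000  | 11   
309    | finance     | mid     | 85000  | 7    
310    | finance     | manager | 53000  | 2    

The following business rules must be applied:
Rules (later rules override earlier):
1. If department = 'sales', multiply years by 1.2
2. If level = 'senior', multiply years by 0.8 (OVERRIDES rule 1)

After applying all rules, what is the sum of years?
90.0

Step 1: Rule 2 takes priority for records with level = 'senior'
  - 1 records: 3 × 0.8 = 2.4
Step 2: Rule 1 applies to remaining records with department = 'sales'
  - 1 records: 8 × 1.2 = 9.6
Step 3: Other records unchanged: 78
Step 4: Final sum = 2.4 + 9.6 + 78 = 90.0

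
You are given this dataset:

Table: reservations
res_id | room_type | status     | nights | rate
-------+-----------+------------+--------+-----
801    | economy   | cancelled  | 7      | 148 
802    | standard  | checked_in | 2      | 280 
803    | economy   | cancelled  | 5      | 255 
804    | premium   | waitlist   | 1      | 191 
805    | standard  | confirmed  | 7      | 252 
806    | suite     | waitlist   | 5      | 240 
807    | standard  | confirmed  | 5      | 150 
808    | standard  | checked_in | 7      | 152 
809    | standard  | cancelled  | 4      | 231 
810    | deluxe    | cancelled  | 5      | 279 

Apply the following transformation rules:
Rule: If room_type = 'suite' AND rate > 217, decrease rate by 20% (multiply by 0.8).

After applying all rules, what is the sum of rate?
2130.0

Step 1: Find records where room_type = 'suite' AND rate > 217
Step 2: 1 records match, summing to 240
Step 3: After multiplier: 240 × 0.8 = 192.0
Step 4: Unaffected records sum: 1938
Step 5: Final sum = 192.0 + 1938 = 2130.0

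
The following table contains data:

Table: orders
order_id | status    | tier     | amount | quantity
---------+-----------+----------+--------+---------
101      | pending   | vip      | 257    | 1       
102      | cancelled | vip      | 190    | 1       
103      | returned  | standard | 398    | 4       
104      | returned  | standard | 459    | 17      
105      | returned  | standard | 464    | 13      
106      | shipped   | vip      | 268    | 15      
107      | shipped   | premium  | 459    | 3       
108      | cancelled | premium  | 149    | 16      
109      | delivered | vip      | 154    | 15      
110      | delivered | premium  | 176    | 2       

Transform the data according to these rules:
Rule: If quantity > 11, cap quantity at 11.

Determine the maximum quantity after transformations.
11

Step 1: Original maximum quantity = 17
Step 2: Apply cap at 11
Step 3: 5 records had quantity > 11 and were capped
Step 4: Maximum after transformation = 11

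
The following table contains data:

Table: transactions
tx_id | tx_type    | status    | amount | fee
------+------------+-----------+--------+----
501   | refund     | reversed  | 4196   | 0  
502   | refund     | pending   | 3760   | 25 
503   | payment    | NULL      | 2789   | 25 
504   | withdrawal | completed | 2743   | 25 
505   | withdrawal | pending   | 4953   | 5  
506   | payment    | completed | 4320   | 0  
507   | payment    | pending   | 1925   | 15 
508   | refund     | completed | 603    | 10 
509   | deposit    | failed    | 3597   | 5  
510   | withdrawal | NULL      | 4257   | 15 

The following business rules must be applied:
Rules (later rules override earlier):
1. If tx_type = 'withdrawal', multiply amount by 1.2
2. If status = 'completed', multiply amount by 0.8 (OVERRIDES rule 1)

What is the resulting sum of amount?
33451.8

Step 1: Rule 2 takes priority for records with status = 'completed'
  - 3 records: 7666 × 0.8 = 6132.8
Step 2: Rule 1 applies to remaining records with tx_type = 'withdrawal'
  - 2 records: 9210 × 1.2 = 11052.0
Step 3: Other records unchanged: 16267
Step 4: Final sum = 6132.8 + 11052.0 + 16267 = 33451.8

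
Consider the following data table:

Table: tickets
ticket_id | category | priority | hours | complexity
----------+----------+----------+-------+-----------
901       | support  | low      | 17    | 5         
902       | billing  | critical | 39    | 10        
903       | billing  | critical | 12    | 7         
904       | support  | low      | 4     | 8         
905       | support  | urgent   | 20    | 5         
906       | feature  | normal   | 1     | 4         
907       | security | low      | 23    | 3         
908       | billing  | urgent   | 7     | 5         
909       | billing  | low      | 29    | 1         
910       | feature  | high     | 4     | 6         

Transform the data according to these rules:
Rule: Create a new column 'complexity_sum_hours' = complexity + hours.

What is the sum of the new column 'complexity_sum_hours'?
210

Step 1: For each record, compute complexity + hours
Example calculations:
  5 + 17 = 22
  10 + 39 = 49
  7 + 12 = 19
  ...
Step 2: Sum all derived values
Step 3: Total = 210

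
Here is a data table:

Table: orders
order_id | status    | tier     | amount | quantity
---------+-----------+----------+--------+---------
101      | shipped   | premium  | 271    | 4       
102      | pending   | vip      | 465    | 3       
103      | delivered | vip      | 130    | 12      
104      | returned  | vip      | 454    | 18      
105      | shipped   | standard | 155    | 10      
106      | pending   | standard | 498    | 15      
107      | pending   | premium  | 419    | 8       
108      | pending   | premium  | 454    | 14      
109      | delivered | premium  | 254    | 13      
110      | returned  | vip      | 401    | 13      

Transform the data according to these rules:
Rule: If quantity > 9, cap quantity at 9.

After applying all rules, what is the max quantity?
9

Step 1: Original maximum quantity = 18
Step 2: Apply cap at 9
Step 3: 7 records had quantity > 9 and were capped
Step 4: Maximum after transformation = 9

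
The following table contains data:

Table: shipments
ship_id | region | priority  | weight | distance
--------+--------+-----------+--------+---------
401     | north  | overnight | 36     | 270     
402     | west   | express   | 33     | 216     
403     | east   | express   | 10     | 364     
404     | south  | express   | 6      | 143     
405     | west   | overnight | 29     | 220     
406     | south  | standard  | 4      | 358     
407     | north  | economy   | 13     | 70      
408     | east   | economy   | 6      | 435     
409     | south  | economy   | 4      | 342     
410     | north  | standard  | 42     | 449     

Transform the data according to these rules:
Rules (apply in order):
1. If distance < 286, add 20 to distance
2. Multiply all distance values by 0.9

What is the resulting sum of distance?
2670.3

Step 1: Apply Rule 1 - Add 20 to records with distance < 286
  - 5 records affected: 919 + (5 × 20) = 1019
  - Unaffected records: 1948
  - Sum after Rule 1: 2967
Step 2: Apply Rule 2 - Multiply all by 0.9
  - 2967 × 0.9 = 2670.3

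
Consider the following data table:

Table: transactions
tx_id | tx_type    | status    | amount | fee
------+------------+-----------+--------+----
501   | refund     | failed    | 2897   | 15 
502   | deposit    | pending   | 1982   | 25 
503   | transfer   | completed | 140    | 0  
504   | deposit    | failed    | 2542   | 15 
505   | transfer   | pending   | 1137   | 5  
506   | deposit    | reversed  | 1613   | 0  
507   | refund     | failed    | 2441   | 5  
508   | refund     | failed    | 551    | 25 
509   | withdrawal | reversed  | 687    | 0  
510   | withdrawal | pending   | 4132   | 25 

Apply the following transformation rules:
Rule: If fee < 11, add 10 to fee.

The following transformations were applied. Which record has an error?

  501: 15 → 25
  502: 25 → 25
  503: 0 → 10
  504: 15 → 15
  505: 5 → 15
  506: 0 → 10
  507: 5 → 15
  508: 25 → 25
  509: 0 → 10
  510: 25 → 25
Record 501 has an error. The correct transformed value should be 15, not 25.

Step 1: Check each record against the rule
Step 2: Record 501 has fee = 15
Step 3: Since 15 >= 11, the bonus should not have been applied
Step 4: Correct value = 15, but claimed value = 25
Conclusion: Record 501 has the error.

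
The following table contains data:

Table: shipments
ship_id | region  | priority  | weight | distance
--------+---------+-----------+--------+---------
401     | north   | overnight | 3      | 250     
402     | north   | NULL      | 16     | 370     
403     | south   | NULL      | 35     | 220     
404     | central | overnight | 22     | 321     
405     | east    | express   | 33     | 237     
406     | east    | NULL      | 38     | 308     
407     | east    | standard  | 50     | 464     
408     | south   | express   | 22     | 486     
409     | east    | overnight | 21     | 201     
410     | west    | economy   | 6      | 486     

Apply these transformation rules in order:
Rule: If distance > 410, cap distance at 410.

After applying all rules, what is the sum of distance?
3137

Step 1: 3 records have distance > 410
Step 2: These records originally summed to 1436
Step 3: After capping: 3 × 410 = 1230
Step 4: Unaffected records sum: 1907
Step 5: Final sum = 1230 + 1907 = 3137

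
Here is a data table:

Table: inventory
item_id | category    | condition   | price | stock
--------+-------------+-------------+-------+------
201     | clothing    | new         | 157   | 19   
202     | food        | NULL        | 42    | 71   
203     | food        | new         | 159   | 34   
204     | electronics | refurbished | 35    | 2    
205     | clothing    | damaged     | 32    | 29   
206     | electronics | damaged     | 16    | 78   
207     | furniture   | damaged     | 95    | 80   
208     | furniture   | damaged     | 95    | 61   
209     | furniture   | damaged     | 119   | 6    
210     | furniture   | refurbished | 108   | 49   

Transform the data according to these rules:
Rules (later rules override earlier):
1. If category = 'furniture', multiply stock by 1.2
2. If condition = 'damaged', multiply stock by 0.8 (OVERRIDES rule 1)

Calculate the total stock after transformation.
388.0

Step 1: Rule 2 takes priority for records with condition = 'damaged'
  - 5 records: 254 × 0.8 = 203.2
Step 2: Rule 1 applies to remaining records with category = 'furniture'
  - 1 records: 49 × 1.2 = 58.8
Step 3: Other records unchanged: 126
Step 4: Final sum = 203.2 + 58.8 + 126 = 388.0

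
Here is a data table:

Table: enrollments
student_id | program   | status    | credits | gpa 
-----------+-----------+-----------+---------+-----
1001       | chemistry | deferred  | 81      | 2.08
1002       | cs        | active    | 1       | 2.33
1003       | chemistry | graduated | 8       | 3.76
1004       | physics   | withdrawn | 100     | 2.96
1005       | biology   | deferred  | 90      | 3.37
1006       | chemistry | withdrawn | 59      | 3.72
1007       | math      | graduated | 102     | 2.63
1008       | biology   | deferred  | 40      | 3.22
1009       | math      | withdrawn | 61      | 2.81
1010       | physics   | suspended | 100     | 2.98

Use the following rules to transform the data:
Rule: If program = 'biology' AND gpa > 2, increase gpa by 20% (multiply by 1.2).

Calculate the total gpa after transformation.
31.18

Step 1: Find records where program = 'biology' AND gpa > 2
Step 2: 2 records match, summing to 6.59
Step 3: After multiplier: 6.59 × 1.2 = 7.91
Step 4: Unaffected records sum: 23.27
Step 5: Final sum = 7.91 + 23.27 = 31.18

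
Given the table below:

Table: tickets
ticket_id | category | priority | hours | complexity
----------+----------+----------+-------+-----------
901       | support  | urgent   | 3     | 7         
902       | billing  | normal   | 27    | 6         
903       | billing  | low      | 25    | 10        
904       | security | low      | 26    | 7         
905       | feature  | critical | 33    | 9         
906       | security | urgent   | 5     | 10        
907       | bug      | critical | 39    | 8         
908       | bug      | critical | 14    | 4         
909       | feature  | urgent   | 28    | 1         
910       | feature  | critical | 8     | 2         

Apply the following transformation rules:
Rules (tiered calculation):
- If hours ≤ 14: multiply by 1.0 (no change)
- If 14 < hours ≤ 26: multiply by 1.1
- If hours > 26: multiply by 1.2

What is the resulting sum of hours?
238.5

Step 1: Tier 1 (hours ≤ 14): 4 records, sum = 30 × 1.0 = 30.0
Step 2: Tier 2 (14 < hours ≤ 26): 2 records, sum = 51 × 1.1 = 56.1
Step 3: Tier 3 (hours > 26): 4 records, sum = 127 × 1.2 = 152.4
Step 4: Final sum = 30.0 + 56.1 + 152.4 = 238.5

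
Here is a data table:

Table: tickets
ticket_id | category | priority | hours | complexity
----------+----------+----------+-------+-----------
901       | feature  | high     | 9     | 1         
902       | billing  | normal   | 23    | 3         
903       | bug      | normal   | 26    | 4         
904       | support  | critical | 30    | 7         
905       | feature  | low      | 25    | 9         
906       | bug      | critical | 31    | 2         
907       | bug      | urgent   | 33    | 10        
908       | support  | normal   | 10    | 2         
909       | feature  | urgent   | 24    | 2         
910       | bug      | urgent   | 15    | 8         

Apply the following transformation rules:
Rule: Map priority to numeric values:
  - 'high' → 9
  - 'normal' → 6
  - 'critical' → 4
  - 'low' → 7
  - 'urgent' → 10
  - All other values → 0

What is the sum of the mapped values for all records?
72

Step 1: Apply mapping to each record
Step 2: Count by status:
  'high': 1 records × 9 = 9
  'normal': 3 records × 6 = 18
  'critical': 2 records × 4 = 8
  'low': 1 records × 7 = 7
  'urgent': 3 records × 10 = 30
Step 3: Sum all mapped values = 72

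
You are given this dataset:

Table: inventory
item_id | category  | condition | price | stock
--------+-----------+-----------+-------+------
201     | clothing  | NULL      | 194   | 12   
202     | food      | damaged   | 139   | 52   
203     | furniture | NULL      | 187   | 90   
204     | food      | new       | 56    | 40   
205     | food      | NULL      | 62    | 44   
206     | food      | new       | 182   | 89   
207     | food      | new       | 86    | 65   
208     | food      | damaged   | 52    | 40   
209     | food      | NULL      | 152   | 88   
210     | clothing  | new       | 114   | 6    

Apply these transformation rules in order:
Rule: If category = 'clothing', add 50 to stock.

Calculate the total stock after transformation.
626

Step 1: Count records where category = 'clothing': 2
Step 2: Total bonus added: 2 × 50 = 100
Step 3: Original sum of stock: 526
Step 4: Final sum = 526 + 100 = 626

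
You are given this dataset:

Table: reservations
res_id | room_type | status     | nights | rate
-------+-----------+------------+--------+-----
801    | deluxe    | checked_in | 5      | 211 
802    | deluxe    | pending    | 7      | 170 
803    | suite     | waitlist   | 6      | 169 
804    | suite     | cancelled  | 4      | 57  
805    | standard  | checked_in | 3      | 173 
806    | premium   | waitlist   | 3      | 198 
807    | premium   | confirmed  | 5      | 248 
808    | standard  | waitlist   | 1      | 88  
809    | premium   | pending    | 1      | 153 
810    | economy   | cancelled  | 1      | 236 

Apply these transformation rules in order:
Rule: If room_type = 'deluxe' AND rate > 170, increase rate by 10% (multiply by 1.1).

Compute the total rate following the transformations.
1724.1

Step 1: Find records where room_type = 'deluxe' AND rate > 170
Step 2: 1 records match, summing to 211
Step 3: After multiplier: 211 × 1.1 = 232.1
Step 4: Unaffected records sum: 1492
Step 5: Final sum = 232.1 + 1492 = 1724.1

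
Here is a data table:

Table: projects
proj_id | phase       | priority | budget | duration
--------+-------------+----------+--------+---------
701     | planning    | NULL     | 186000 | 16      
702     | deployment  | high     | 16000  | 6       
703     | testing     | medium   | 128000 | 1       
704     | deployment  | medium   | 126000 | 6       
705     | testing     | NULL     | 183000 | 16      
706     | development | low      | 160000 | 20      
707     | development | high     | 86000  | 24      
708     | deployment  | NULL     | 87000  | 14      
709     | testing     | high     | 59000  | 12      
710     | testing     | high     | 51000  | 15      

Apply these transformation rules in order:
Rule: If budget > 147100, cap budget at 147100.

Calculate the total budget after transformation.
994300

Step 1: 3 records have budget > 147100
Step 2: These records originally summed to 529000
Step 3: After capping: 3 × 147100 = 441300
Step 4: Unaffected records sum: 553000
Step 5: Final sum = 441300 + 553000 = 994300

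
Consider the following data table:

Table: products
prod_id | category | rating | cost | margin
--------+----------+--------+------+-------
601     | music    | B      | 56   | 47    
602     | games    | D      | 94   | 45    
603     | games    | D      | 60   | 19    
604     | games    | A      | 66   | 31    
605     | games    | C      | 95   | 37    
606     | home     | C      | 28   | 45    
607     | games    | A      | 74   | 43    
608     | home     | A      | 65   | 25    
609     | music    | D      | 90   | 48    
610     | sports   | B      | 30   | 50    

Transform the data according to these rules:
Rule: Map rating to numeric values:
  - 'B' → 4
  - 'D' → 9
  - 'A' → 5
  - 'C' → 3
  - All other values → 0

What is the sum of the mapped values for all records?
56

Step 1: Apply mapping to each record
Step 2: Count by status:
  'B': 2 records × 4 = 8
  'D': 3 records × 9 = 27
  'A': 3 records × 5 = 15
  'C': 2 records × 3 = 6
Step 3: Sum all mapped values = 56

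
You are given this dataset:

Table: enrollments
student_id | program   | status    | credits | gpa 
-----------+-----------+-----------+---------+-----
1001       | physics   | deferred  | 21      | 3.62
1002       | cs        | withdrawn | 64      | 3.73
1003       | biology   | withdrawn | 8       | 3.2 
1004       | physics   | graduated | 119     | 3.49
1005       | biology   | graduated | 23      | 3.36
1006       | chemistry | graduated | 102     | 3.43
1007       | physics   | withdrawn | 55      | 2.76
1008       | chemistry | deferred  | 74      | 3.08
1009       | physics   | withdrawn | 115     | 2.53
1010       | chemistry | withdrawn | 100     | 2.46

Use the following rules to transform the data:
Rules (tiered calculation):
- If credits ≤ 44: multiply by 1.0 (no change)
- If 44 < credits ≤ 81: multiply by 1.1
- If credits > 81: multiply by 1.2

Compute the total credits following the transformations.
787.5

Step 1: Tier 1 (credits ≤ 44): 3 records, sum = 52 × 1.0 = 52.0
Step 2: Tier 2 (44 < credits ≤ 81): 3 records, sum = 193 × 1.1 = 212.3
Step 3: Tier 3 (credits > 81): 4 records, sum = 436 × 1.2 = 523.2
Step 4: Final sum = 52.0 + 212.3 + 523.2 = 787.5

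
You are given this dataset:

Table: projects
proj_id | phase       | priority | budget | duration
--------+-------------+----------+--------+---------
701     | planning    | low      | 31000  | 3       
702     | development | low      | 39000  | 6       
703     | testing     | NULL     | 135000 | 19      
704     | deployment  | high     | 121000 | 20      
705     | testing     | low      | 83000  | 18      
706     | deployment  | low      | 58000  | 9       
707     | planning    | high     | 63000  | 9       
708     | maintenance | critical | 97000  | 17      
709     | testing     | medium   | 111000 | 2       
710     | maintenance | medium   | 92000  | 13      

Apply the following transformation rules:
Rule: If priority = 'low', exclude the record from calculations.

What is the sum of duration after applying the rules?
80

Step 1: Identify records where priority = 'low'
Step 2: The excluded records sum to 36
Step 3: Original total duration = 116
Step 4: Remaining total = 116 - 36 = 80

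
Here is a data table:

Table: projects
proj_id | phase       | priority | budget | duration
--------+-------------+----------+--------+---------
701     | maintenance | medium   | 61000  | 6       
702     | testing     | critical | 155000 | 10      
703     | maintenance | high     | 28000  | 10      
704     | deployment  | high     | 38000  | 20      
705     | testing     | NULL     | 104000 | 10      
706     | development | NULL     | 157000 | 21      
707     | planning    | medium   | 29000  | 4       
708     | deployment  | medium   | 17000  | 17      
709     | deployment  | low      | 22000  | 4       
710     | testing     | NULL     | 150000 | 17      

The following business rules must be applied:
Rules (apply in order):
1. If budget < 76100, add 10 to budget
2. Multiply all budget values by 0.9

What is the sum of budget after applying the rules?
684954.0

Step 1: Apply Rule 1 - Add 10 to records with budget < 76100
  - 6 records affected: 195000 + (6 × 10) = 195060
  - Unaffected records: 566000
  - Sum after Rule 1: 761060
Step 2: Apply Rule 2 - Multiply all by 0.9
  - 761060 × 0.9 = 684954.0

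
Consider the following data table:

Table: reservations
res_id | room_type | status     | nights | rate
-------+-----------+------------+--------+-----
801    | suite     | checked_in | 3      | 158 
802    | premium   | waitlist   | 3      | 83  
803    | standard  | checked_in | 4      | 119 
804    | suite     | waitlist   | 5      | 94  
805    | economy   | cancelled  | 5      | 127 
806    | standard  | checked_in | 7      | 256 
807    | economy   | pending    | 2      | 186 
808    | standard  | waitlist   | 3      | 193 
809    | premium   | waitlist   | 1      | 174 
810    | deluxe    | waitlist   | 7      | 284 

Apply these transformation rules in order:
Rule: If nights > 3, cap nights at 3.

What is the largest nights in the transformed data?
3

Step 1: Original maximum nights = 7
Step 2: Apply cap at 3
Step 3: 5 records had nights > 3 and were capped
Step 4: Maximum after transformation = 3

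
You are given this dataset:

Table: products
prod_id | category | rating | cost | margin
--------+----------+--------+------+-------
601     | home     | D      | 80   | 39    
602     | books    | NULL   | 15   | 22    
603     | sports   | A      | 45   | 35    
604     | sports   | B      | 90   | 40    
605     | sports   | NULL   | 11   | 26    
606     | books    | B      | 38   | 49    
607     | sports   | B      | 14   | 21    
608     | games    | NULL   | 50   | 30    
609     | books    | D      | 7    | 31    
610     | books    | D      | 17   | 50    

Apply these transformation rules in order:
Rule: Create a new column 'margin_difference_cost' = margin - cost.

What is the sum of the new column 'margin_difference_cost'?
-24

Step 1: For each record, compute margin - cost
Example calculations:
  39 - 80 = -41
  22 - 15 = 7
  35 - 45 = -10
  ...
Step 2: Sum all derived values
Step 3: Total = -24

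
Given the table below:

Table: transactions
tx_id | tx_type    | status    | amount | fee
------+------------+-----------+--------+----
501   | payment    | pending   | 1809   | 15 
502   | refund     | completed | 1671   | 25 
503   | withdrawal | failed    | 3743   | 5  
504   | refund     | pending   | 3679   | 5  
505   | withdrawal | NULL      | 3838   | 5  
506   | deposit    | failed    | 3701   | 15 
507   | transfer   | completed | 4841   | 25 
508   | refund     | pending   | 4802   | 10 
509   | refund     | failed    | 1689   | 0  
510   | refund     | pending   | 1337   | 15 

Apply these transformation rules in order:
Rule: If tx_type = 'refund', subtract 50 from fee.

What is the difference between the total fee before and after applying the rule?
250

Step 1: Original sum of fee = 120
Step 2: 5 records have tx_type = 'refund'
Step 3: Each affected record changes by -50
Step 4: Total change = 5 × -50 = -250
Step 5: New sum = 120 + -250 = -130
Step 6: Difference = |-130 - 120| = 250
        (Sum decreased by 250)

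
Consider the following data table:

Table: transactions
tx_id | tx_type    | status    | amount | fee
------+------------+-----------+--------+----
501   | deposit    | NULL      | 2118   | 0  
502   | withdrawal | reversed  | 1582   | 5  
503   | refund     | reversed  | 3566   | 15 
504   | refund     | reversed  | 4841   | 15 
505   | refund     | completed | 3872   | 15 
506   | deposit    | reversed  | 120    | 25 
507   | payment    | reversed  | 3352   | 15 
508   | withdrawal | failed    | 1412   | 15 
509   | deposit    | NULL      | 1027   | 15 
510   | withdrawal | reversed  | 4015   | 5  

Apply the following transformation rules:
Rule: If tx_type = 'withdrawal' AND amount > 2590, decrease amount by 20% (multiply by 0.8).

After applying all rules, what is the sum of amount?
25102.0

Step 1: Find records where tx_type = 'withdrawal' AND amount > 2590
Step 2: 1 records match, summing to 4015
Step 3: After multiplier: 4015 × 0.8 = 3212.0
Step 4: Unaffected records sum: 21890
Step 5: Final sum = 3212.0 + 21890 = 25102.0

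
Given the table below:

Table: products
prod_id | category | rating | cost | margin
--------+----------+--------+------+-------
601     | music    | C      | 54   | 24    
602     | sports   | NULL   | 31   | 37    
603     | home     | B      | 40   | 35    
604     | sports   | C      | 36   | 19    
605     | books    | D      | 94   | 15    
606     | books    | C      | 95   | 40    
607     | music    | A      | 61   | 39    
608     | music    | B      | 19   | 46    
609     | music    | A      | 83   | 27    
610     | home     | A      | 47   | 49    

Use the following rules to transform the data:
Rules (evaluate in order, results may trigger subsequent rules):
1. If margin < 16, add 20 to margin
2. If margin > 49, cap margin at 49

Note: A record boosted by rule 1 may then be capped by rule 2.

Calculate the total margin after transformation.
351

Step 1: Apply rule 1 to records with margin < 16
  - 1 records get bonus of 20
  - Of these, 0 records then exceed 49 and get capped
Step 2: Apply rule 2 to records with margin > 49
  - 0 records (original) are capped
Step 3: Calculate final sum = 351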